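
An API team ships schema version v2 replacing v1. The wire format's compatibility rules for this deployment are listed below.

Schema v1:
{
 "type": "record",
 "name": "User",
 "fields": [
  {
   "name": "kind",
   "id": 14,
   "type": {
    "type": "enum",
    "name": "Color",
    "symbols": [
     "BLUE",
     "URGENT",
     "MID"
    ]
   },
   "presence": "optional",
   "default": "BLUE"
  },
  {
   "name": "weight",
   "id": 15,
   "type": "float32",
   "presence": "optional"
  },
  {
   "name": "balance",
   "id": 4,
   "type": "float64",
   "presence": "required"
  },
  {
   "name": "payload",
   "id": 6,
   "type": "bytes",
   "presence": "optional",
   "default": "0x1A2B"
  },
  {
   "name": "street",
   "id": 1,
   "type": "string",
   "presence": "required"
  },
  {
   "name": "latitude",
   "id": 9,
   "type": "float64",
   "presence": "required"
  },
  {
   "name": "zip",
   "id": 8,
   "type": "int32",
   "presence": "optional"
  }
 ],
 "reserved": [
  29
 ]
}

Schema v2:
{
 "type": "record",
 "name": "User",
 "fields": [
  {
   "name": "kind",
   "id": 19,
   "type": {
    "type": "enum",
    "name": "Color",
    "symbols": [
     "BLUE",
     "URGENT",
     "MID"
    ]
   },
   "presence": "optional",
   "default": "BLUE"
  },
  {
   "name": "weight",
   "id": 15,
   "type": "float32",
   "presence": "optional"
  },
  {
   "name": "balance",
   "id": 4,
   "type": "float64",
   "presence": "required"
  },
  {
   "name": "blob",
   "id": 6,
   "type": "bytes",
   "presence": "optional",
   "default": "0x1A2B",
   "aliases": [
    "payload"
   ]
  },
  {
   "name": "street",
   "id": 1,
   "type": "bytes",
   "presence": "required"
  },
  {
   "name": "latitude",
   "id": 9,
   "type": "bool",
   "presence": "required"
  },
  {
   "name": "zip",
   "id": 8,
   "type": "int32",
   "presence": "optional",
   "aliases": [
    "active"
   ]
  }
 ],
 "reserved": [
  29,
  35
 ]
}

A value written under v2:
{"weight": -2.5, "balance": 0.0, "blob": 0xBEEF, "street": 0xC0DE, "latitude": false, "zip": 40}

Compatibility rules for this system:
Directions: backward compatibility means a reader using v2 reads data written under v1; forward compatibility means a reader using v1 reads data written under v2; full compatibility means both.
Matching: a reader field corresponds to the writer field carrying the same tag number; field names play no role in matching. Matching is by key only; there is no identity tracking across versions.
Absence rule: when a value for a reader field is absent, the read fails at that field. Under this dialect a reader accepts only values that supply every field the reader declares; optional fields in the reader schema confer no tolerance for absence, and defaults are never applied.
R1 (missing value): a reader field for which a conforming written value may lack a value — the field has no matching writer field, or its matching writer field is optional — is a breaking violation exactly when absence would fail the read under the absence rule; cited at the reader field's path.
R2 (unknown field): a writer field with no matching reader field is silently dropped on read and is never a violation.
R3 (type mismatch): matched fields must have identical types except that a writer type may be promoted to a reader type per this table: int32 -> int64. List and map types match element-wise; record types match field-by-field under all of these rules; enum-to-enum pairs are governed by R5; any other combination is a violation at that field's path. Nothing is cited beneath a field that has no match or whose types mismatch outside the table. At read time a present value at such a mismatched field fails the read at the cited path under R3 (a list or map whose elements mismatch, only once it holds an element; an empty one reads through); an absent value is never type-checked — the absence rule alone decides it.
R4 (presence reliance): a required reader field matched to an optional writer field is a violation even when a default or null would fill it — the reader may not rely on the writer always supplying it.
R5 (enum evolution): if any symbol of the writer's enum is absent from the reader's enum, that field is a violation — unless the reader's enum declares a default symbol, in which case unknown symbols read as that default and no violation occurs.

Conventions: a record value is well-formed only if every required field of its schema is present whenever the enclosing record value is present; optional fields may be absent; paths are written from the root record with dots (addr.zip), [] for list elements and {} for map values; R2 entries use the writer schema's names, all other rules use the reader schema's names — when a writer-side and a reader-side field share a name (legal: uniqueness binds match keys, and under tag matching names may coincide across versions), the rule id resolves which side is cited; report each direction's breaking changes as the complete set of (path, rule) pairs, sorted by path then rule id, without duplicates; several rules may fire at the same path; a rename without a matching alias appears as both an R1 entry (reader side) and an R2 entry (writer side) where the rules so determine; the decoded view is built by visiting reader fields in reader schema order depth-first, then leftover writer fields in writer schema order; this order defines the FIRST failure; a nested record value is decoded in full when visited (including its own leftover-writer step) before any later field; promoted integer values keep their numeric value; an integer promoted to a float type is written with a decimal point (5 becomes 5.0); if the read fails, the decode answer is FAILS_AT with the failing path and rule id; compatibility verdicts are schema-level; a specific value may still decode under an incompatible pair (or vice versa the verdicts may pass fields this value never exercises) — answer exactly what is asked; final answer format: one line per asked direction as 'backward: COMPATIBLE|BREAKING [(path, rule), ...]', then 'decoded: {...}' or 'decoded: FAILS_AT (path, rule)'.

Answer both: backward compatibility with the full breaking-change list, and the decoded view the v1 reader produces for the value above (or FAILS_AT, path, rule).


backward: BREAKING [(blob, R1), (kind, R1), (latitude, R3), (street, R3), (weight, R1), (zip, R1)]; decoded: FAILS_AT (kind, R1)

arrows below run writer -> reader for User
backward for User (reader v2, writer v1):
  kind has no writer counterpart
  weight: paired with writer weight (float32 -> float32; writer optional)
  balance: paired with writer balance (float64 -> float64; writer required)
  blob: paired with writer payload (bytes -> bytes; writer optional)
  street: paired with writer street (string -> bytes; writer required)
  latitude: paired with writer latitude (float64 -> bool; writer required)
  zip: paired with writer zip (int32 -> int32; writer optional)
  writer kind: unknown to reader
  R1 fires at blob
  R1 fires at kind
  R3 fires at latitude
  R3 fires at street
  R1 fires at weight
  R1 fires at zip
  => 6 violation(s): backward is BREAKING for User
decode (reader v1):
  read fails at kind under R1 (no fill)
  => FAILS_AT (kind, R1)


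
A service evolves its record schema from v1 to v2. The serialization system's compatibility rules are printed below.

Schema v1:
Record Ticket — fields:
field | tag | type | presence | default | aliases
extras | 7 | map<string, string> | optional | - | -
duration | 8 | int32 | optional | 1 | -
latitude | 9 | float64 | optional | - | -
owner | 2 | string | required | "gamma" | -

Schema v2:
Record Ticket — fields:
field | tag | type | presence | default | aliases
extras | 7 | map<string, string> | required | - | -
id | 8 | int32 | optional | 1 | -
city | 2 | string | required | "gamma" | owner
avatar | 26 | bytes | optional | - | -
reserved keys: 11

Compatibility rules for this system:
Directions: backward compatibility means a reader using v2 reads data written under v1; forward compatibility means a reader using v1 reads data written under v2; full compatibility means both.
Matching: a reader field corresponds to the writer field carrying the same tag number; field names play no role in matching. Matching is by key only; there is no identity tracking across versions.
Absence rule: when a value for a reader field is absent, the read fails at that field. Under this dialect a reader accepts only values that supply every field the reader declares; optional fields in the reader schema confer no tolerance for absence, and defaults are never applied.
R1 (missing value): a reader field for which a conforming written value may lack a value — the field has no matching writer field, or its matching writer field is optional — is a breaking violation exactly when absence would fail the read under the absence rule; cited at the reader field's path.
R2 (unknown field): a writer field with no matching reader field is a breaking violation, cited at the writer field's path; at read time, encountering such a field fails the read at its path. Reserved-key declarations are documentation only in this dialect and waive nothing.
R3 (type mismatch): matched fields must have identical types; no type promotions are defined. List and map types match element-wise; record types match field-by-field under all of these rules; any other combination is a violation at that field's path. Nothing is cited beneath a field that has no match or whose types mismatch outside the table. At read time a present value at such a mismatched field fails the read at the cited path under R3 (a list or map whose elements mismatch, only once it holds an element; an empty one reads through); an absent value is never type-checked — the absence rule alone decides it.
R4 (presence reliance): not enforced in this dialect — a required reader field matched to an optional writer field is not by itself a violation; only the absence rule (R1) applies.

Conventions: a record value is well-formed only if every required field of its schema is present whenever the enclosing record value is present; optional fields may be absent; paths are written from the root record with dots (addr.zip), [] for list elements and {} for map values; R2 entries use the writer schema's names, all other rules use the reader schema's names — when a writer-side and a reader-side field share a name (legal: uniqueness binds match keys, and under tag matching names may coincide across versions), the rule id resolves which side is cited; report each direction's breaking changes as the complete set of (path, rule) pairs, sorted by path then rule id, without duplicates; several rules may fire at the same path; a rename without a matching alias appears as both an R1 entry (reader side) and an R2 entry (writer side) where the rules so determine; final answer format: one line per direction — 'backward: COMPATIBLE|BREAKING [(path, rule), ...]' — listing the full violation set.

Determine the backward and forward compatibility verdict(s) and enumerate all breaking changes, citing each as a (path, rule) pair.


backward: BREAKING [(avatar, R1), (extras, R1), (id, R1), (latitude, R2)]; forward: BREAKING [(avatar, R2), (duration, R1), (latitude, R1)]

arrows below run writer -> reader for Ticket
backward for Ticket (reader v2, writer v1):
  map<string, string> -> map<string, string>, writer optional: extras aligns to extras
  int32 -> int32, writer optional: id aligns to duration
  string -> string, writer required: city aligns to owner
  avatar: no writer match
  writer field latitude has no reader counterpart
  violation R1 at avatar
  violation R1 at extras
  violation R1 at id
  violation R2 at latitude
  backward on Ticket therefore BREAKING (4)
forward for Ticket (reader v1, writer v2):
  map<string, string> -> map<string, string>, writer required: extras aligns to extras
  int32 -> int32, writer optional: duration aligns to id
  latitude: no writer match
  string -> string, writer required: owner aligns to city
  writer field avatar has no reader counterpart
  violation R2 at avatar
  violation R1 at duration
  violation R1 at latitude
  forward on Ticket therefore BREAKING (3)


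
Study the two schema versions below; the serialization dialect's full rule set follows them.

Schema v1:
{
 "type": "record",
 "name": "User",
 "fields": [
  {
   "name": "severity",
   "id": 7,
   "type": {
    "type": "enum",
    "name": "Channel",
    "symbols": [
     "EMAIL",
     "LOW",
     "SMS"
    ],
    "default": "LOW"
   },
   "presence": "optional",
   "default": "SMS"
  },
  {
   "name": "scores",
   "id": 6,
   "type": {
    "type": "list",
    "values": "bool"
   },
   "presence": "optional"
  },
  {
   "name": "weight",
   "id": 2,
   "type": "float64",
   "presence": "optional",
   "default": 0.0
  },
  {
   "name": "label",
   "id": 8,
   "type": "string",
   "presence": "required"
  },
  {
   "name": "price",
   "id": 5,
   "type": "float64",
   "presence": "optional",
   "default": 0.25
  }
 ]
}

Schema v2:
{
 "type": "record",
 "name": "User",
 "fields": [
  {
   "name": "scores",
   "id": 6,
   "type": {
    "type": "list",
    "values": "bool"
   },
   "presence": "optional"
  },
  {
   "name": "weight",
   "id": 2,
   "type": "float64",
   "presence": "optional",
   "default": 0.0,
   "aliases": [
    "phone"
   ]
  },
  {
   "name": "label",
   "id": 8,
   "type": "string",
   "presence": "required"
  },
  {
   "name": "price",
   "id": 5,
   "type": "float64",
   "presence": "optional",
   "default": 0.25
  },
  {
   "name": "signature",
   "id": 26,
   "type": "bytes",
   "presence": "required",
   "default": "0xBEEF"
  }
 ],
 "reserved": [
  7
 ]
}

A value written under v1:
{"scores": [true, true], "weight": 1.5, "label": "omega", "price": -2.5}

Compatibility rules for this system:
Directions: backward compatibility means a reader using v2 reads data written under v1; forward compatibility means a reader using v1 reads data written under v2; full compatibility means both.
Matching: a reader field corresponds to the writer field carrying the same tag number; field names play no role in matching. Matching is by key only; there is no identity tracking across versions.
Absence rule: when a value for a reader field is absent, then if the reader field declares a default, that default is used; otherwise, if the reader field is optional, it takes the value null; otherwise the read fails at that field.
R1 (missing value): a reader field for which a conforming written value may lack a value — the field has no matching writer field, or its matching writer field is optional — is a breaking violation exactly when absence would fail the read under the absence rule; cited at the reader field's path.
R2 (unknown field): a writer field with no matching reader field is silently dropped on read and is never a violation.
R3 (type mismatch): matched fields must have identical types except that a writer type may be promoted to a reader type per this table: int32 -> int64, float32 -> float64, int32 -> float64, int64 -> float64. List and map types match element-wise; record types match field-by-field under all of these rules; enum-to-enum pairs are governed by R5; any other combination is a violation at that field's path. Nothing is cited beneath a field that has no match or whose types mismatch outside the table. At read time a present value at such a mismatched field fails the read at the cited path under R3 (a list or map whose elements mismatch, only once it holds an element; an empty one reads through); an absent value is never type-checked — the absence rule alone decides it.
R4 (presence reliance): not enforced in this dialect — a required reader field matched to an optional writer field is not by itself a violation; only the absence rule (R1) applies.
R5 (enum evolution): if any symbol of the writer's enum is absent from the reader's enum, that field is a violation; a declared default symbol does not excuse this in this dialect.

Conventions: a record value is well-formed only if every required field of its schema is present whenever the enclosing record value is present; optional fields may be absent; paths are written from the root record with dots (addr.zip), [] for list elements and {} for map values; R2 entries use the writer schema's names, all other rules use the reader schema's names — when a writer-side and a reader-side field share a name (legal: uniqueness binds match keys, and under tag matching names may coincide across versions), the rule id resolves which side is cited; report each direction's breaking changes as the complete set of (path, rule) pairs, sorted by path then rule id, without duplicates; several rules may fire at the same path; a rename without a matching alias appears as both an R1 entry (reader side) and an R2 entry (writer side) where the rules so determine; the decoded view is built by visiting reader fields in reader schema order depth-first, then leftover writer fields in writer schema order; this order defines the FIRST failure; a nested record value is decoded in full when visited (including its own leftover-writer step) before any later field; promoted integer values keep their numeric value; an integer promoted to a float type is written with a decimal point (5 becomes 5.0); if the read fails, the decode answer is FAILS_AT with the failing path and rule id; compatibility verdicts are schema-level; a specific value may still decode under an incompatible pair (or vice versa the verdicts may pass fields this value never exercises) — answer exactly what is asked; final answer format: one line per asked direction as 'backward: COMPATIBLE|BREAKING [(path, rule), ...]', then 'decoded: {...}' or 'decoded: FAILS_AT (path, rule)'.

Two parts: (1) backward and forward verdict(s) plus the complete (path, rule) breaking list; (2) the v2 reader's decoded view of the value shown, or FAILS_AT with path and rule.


backward: COMPATIBLE []; forward: COMPATIBLE []; decoded: {"scores": [true, true], "weight": 1.5, "label": "omega", "price": -2.5, "signature": 0xBEEF}

arrows below run writer -> reader for User
backward analysis of User with v2 as reader and v1 as writer:
  scores: paired with writer scores (list<bool> -> list<bool>; writer optional)
  weight: paired with writer weight (float64 -> float64; writer optional)
  label: paired with writer label (string -> string; writer required)
  price: paired with writer price (float64 -> float64; writer optional)
  no writer field matches reader signature
  writer severity: unknown to reader
  => backward: COMPATIBLE
forward analysis of User with v1 as reader and v2 as writer:
  no writer field matches reader severity
  scores: paired with writer scores (list<bool> -> list<bool>; writer optional)
  weight: paired with writer weight (float64 -> float64; writer optional)
  label: paired with writer label (string -> string; writer required)
  price: paired with writer price (float64 -> float64; writer optional)
  writer signature: unknown to reader
  => forward: COMPATIBLE
migrating the User value to v2:
  scores := [true, true]
  weight := 1.5
  label := "omega"
  price := -2.5
  signature := 0xBEEF (absent -> default)
  => decoded: {"scores": [true, true], "weight": 1.5, "label": "omega", "price": -2.5, "signature": 0xBEEF}


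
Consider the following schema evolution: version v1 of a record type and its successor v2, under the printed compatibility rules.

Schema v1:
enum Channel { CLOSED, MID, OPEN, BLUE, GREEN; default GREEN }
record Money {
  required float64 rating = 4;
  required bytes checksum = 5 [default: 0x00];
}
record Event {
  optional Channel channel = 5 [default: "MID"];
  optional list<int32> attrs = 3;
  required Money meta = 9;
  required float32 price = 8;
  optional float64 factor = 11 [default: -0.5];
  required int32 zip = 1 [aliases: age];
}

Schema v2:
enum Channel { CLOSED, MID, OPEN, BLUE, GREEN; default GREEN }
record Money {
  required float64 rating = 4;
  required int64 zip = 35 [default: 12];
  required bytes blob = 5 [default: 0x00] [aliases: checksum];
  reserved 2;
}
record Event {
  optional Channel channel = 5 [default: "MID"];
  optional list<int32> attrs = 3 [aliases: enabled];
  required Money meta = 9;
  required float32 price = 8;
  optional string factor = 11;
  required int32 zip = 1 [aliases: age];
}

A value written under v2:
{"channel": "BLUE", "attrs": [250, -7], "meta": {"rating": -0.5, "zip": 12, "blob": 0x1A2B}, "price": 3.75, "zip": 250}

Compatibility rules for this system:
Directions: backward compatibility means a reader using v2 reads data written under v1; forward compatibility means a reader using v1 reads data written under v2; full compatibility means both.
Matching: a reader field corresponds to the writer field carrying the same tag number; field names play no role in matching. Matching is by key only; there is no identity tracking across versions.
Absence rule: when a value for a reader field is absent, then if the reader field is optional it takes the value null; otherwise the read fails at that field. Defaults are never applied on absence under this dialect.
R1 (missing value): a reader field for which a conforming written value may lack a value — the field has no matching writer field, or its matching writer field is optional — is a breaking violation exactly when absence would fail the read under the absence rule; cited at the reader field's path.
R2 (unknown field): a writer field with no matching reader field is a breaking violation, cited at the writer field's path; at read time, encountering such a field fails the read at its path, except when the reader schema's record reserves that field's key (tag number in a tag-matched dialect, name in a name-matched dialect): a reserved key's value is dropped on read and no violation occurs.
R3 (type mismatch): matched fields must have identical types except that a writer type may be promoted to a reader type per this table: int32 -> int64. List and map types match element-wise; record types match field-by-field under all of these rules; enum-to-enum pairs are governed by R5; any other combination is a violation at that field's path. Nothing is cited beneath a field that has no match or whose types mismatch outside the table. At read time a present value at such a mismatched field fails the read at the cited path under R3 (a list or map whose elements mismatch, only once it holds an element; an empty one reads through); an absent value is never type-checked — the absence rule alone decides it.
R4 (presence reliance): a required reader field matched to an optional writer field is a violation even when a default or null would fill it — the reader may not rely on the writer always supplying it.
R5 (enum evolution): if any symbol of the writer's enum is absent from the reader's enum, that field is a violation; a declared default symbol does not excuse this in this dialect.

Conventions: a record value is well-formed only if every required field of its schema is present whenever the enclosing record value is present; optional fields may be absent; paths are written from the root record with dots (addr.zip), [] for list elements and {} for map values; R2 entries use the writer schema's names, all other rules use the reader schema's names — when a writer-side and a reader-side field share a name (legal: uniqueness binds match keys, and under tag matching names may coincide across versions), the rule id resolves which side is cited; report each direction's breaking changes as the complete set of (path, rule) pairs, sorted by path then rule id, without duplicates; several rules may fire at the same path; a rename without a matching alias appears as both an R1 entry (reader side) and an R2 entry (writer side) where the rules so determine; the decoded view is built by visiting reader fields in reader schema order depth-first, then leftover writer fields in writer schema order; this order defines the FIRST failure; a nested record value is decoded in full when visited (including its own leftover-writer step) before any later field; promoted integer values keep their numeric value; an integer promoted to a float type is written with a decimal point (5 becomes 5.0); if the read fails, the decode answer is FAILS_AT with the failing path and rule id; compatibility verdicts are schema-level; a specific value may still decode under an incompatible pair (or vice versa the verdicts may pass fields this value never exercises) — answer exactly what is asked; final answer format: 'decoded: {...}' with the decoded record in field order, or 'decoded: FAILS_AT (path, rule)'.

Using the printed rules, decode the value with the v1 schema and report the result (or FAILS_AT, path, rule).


arrows below run writer -> reader for Event
decoding the Event value with the v1 reader:
  channel := "BLUE"
  attrs := [250, -7]
  meta.rating := -0.5
  meta.checksum := 0x1A2B (from writer blob)
  read fails at meta.zip under R2 (unknown field)
  => FAILS_AT (meta.zip, R2)
remaining Event differences; none change what is asked:
  field factor in record Event: type float64 changed to string (its default is dropped) -> affects the rule determinations only; this particular Event value decodes identically
  renamed field checksum to blob in record Money (alias checksum declared on the renamed field) -> no rule fires on it and the decoded Event view is identical with or without it

decoded: FAILS_AT (meta.zip, R2)


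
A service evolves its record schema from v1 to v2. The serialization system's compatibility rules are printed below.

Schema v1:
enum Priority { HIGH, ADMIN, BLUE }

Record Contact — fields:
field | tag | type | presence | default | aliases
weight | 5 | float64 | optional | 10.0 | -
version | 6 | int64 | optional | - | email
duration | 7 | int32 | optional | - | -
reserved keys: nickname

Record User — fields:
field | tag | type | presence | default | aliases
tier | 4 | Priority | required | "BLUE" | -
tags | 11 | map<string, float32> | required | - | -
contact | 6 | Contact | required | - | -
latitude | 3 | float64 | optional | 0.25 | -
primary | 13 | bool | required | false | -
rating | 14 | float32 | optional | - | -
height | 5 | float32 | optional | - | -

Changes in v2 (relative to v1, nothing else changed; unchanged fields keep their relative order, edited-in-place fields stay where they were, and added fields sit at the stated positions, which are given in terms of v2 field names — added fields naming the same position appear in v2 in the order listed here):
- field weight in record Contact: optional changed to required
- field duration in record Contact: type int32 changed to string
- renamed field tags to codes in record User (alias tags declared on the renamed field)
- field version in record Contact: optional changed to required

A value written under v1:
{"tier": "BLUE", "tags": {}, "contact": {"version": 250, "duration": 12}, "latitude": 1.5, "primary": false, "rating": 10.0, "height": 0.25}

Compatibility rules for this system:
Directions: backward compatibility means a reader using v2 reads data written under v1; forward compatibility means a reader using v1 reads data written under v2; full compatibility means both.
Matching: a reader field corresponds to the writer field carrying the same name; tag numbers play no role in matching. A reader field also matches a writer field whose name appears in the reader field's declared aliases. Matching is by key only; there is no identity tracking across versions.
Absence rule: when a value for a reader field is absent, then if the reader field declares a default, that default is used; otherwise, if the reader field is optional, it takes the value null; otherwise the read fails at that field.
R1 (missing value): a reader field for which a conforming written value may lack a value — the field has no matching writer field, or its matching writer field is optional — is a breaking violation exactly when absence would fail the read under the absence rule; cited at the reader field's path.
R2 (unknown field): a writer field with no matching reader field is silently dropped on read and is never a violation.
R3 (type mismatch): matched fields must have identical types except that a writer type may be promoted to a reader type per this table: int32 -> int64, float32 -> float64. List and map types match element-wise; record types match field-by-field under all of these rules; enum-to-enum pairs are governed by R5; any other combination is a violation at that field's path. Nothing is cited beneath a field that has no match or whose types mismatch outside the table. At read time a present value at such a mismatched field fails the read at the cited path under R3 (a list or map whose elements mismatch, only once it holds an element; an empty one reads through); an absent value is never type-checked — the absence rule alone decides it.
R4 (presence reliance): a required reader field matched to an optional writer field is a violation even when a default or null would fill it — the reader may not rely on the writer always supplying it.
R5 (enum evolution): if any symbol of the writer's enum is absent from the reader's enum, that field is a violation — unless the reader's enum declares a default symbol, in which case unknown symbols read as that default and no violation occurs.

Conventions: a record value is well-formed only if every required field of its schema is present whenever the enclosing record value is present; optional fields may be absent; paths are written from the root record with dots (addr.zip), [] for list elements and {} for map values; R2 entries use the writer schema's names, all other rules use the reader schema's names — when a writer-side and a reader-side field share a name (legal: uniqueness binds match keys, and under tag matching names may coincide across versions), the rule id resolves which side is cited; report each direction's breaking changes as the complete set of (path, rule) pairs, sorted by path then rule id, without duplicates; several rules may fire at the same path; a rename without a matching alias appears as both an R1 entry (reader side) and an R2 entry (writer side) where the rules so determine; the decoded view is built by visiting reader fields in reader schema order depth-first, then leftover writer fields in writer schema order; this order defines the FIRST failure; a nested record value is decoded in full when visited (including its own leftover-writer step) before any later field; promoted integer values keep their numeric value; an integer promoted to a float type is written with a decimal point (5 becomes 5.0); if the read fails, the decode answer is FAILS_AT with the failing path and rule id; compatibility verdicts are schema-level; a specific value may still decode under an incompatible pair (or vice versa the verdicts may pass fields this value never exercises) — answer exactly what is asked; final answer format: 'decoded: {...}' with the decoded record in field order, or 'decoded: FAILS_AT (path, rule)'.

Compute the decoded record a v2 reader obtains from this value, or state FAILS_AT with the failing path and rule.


decoded: FAILS_AT (contact.duration, R3)

arrows below run writer -> reader for User
decode walk for User under reader schema v2:
  tier := "BLUE"
  codes := {} (from writer tags)
  contact.weight := 10.0 (absent -> default)
  contact.version := 250
  read fails at contact.duration under R3
  => FAILS_AT (contact.duration, R3)
the rest of the User diff is inert for this question:
  field weight in record Contact: optional changed to required -> schema-level compatibility only; this User value's decode is unchanged
  renamed field tags to codes in record User (alias tags declared on the renamed field) -> schema-level compatibility only; this User value's decode is unchanged
  field version in record Contact: optional changed to required -> schema-level compatibility only; this User value's decode is unchanged


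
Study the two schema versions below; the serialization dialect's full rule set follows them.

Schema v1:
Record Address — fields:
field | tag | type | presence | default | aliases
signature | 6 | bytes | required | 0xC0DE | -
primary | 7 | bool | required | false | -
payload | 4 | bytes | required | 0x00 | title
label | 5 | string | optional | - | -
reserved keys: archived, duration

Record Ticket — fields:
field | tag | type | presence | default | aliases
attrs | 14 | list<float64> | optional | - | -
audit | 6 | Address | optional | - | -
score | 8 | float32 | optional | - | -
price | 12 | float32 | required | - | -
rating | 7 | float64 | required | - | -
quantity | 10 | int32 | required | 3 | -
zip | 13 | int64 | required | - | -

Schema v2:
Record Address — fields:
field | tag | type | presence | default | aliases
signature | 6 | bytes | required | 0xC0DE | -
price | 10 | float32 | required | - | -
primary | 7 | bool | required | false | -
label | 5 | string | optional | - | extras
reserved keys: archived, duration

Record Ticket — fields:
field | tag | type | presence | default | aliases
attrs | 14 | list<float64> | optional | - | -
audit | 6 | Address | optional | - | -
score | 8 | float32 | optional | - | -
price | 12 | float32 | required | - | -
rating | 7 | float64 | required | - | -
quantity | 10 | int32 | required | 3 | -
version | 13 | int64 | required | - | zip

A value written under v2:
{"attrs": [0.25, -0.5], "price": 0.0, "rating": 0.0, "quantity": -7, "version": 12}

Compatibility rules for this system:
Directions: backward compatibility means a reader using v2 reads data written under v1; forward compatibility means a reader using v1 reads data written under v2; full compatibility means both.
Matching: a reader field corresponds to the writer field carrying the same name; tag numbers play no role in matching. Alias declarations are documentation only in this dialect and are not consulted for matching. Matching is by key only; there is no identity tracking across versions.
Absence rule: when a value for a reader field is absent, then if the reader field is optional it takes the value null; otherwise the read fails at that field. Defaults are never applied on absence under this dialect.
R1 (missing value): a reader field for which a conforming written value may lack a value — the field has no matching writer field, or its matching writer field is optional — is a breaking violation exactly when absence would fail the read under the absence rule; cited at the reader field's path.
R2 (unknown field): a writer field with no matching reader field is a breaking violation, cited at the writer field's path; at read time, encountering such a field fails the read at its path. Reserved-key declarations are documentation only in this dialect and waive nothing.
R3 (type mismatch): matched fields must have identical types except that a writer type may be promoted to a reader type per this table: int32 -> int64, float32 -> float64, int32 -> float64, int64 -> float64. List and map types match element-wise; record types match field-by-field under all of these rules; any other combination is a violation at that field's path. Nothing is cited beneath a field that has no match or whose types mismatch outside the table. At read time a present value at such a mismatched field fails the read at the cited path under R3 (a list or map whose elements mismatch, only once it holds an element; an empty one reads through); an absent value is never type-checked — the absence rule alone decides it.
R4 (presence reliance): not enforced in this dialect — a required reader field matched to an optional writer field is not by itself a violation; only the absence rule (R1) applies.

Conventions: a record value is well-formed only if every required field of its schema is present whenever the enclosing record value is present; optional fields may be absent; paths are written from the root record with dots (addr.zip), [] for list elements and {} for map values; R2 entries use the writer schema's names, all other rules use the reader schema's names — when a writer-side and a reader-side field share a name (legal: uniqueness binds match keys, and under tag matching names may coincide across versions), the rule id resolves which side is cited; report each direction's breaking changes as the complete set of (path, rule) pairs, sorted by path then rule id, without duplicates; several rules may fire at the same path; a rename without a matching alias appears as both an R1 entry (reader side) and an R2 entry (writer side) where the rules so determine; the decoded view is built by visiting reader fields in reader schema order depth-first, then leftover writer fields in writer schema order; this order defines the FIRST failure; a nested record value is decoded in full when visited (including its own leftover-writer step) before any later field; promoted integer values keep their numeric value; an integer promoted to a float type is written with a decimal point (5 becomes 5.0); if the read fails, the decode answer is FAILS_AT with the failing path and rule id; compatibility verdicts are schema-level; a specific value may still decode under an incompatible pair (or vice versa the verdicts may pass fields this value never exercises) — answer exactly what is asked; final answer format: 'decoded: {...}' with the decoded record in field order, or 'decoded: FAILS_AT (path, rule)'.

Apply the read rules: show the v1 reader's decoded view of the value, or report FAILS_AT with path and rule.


decoded: FAILS_AT (zip, R1)

arrows below run writer -> reader for Ticket
migrating the Ticket value to v1:
  attrs := [0.25, -0.5]
  audit := null (not supplied -> null)
  score := null (not supplied -> null)
  price := 0.0
  rating := 0.0
  quantity := -7
  read fails at zip under R1 (no fill)
  => FAILS_AT (zip, R1)
the other Ticket changes do not affect what is asked:
  added field price to record Address: required float32, tag 10 (in v2 it sits immediately before primary) -> shifts the Ticket verdicts, not this decode
  removed field payload from record Address -> shifts the Ticket verdicts, not this decode


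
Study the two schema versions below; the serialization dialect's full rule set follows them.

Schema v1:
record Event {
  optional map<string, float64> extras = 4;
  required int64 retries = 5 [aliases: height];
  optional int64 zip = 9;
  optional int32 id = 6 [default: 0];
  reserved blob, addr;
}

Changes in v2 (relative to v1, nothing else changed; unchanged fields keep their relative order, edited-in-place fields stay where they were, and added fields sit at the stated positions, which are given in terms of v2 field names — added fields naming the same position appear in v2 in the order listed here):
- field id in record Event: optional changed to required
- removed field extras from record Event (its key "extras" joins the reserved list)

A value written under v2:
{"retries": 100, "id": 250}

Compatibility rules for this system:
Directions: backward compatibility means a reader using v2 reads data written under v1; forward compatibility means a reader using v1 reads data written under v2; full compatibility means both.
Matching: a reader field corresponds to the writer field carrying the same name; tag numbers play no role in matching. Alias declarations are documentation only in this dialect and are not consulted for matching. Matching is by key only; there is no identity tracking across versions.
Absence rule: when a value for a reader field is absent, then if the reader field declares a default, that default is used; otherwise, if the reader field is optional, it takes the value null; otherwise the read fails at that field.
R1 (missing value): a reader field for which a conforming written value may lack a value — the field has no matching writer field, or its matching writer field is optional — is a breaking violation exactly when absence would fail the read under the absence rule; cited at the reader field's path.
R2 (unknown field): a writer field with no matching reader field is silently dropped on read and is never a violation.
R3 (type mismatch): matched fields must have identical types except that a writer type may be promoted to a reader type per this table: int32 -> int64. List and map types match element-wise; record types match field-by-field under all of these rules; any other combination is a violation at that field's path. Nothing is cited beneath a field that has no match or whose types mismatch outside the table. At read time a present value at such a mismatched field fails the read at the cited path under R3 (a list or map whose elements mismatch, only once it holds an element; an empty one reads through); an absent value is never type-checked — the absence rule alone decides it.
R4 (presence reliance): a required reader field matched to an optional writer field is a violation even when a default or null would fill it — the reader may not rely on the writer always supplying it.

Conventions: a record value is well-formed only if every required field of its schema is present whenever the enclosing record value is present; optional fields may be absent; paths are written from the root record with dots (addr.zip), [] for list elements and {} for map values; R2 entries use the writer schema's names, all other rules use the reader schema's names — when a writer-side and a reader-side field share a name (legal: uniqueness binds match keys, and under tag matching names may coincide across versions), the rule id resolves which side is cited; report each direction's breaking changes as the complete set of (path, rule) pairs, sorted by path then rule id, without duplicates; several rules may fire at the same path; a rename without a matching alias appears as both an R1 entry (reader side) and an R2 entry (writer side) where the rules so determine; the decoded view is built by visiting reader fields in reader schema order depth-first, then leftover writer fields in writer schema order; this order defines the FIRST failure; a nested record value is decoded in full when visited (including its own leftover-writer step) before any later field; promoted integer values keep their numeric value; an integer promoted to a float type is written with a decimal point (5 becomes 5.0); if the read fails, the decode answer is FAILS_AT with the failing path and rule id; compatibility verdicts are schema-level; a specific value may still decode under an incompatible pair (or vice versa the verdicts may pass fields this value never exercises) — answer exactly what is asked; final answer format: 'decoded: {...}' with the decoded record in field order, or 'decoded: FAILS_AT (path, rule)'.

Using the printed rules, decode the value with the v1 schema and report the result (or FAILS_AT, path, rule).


decoded: {"extras": null, "retries": 100, "zip": null, "id": 250}

each type pair in Event: writer, then reader
decoding the Event value with the v1 reader:
  extras := null (absent, optional -> null)
  retries := 100
  zip := null (absent, optional -> null)
  id := 250
  => decoded: {"extras": null, "retries": 100, "zip": null, "id": 250}
the rest of the Event diff is inert for this question:
  field id in record Event: optional changed to required -> matters for Event compatibility verdicts, not for this value's decode
  removed field extras from record Event (its key "extras" joins the reserved list) -> fires no rule on Event under this dialect and leaves the result unchanged
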